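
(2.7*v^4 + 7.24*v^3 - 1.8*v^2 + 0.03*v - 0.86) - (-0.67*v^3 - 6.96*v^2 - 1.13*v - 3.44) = 2.7*v^4 + 7.91*v^3 + 5.16*v^2 + 1.16*v + 2.58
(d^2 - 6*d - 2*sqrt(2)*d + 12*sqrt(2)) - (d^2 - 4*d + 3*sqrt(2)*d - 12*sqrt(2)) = -5*sqrt(2)*d - 2*d + 24*sqrt(2)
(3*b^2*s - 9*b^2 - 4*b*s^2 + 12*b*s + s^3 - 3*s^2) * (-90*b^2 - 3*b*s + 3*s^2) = -270*b^4*s + 810*b^4 + 351*b^3*s^2 - 1053*b^3*s - 69*b^2*s^3 + 207*b^2*s^2 - 15*b*s^4 + 45*b*s^3 + 3*s^5 - 9*s^4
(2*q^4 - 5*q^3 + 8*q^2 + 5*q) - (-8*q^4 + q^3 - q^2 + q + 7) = 10*q^4 - 6*q^3 + 9*q^2 + 4*q - 7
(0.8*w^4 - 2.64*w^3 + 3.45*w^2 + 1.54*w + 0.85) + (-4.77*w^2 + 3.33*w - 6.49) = 0.8*w^4 - 2.64*w^3 - 1.32*w^2 + 4.87*w - 5.64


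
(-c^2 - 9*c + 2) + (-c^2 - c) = -2*c^2 - 10*c + 2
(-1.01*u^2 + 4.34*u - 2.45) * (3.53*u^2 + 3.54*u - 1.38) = -3.5653*u^4 + 11.7448*u^3 + 8.1089*u^2 - 14.6622*u + 3.381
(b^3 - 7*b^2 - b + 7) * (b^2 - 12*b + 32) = b^5 - 19*b^4 + 115*b^3 - 205*b^2 - 116*b + 224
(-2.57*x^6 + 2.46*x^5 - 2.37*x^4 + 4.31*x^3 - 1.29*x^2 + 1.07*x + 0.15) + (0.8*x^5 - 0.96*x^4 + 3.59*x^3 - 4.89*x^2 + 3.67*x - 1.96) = -2.57*x^6 + 3.26*x^5 - 3.33*x^4 + 7.9*x^3 - 6.18*x^2 + 4.74*x - 1.81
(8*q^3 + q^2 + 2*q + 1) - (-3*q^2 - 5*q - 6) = 8*q^3 + 4*q^2 + 7*q + 7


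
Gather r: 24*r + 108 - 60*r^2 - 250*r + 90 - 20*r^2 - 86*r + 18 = -80*r^2 - 312*r + 216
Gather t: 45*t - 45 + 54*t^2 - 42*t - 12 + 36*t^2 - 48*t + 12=90*t^2 - 45*t - 45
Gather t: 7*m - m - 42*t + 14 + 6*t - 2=6*m - 36*t + 12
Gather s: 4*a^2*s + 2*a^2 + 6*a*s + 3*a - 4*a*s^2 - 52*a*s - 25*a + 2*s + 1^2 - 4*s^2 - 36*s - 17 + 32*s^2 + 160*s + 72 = 2*a^2 - 22*a + s^2*(28 - 4*a) + s*(4*a^2 - 46*a + 126) + 56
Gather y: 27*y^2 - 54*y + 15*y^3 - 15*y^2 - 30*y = 15*y^3 + 12*y^2 - 84*y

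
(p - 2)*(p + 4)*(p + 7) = p^3 + 9*p^2 + 6*p - 56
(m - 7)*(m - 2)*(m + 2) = m^3 - 7*m^2 - 4*m + 28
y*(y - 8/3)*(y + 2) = y^3 - 2*y^2/3 - 16*y/3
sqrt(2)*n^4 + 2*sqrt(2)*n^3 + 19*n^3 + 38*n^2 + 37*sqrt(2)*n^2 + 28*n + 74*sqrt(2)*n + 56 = (n + 2)*(n + 2*sqrt(2))*(n + 7*sqrt(2))*(sqrt(2)*n + 1)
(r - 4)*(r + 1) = r^2 - 3*r - 4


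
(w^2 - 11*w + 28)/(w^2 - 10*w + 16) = (w^2 - 11*w + 28)/(w^2 - 10*w + 16)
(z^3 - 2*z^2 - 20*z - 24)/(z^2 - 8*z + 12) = (z^2 + 4*z + 4)/(z - 2)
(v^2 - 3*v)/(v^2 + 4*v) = (v - 3)/(v + 4)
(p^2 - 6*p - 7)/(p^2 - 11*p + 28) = (p + 1)/(p - 4)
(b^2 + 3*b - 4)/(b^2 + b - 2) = (b + 4)/(b + 2)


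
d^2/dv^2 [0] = 0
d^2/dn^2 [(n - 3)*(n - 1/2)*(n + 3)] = 6*n - 1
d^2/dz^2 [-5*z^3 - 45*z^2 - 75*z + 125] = -30*z - 90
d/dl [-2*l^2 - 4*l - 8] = -4*l - 4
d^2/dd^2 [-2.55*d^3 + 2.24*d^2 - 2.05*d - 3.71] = 4.48 - 15.3*d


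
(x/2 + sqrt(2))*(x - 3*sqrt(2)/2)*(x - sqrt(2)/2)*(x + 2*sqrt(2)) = x^4/2 + sqrt(2)*x^3 - 13*x^2/4 - 5*sqrt(2)*x + 6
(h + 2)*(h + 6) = h^2 + 8*h + 12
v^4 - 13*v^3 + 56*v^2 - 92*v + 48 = (v - 6)*(v - 4)*(v - 2)*(v - 1)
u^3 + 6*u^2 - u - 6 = (u - 1)*(u + 1)*(u + 6)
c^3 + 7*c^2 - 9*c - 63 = (c - 3)*(c + 3)*(c + 7)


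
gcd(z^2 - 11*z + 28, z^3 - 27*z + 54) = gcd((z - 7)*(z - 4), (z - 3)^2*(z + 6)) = 1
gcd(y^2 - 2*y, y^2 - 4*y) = y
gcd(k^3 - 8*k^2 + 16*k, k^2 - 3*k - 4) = k - 4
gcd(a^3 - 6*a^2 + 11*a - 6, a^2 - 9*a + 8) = a - 1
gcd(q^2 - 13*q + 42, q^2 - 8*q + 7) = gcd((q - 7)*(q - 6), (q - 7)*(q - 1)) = q - 7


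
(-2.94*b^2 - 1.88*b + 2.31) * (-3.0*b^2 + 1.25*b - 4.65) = 8.82*b^4 + 1.965*b^3 + 4.391*b^2 + 11.6295*b - 10.7415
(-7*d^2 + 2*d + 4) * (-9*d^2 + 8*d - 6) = 63*d^4 - 74*d^3 + 22*d^2 + 20*d - 24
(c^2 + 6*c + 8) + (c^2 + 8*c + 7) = 2*c^2 + 14*c + 15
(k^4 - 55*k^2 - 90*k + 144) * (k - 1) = k^5 - k^4 - 55*k^3 - 35*k^2 + 234*k - 144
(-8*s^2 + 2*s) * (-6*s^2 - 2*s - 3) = 48*s^4 + 4*s^3 + 20*s^2 - 6*s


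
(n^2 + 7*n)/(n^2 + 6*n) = (n + 7)/(n + 6)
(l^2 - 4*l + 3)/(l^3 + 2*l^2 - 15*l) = (l - 1)/(l*(l + 5))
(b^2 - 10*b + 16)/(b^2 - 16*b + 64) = (b - 2)/(b - 8)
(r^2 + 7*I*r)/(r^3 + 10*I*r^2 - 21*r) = 1/(r + 3*I)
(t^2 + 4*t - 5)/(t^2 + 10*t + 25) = (t - 1)/(t + 5)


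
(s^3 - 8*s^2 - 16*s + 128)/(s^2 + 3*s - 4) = (s^2 - 12*s + 32)/(s - 1)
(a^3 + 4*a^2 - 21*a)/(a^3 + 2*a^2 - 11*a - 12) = a*(a + 7)/(a^2 + 5*a + 4)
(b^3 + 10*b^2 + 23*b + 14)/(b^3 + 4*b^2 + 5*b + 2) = (b + 7)/(b + 1)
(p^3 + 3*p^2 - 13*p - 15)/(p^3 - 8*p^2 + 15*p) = (p^2 + 6*p + 5)/(p*(p - 5))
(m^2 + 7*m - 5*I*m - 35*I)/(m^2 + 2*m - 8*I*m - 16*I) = (m^2 + m*(7 - 5*I) - 35*I)/(m^2 + m*(2 - 8*I) - 16*I)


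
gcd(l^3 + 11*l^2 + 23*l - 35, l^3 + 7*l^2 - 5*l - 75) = l + 5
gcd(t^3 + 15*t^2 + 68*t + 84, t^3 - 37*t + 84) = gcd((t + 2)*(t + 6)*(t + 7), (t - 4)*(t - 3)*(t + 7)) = t + 7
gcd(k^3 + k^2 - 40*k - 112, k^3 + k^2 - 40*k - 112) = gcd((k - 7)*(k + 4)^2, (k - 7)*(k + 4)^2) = k^3 + k^2 - 40*k - 112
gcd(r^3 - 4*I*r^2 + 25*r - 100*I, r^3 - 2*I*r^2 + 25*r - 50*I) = r^2 + 25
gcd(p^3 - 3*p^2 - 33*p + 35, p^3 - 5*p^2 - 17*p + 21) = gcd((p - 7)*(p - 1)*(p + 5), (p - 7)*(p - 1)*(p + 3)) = p^2 - 8*p + 7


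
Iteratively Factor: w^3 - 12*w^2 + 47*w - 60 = (w - 3)*(w^2 - 9*w + 20) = (w - 5)*(w - 3)*(w - 4)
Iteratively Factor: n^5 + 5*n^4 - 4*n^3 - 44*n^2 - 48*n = (n)*(n^4 + 5*n^3 - 4*n^2 - 44*n - 48) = n*(n + 4)*(n^3 + n^2 - 8*n - 12) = n*(n - 3)*(n + 4)*(n^2 + 4*n + 4) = n*(n - 3)*(n + 2)*(n + 4)*(n + 2)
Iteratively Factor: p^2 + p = (p)*(p + 1)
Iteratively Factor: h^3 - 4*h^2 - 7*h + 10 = (h - 1)*(h^2 - 3*h - 10) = (h - 1)*(h + 2)*(h - 5)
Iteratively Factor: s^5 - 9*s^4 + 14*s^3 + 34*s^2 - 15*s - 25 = (s - 5)*(s^4 - 4*s^3 - 6*s^2 + 4*s + 5) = (s - 5)*(s + 1)*(s^3 - 5*s^2 - s + 5) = (s - 5)*(s - 1)*(s + 1)*(s^2 - 4*s - 5) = (s - 5)*(s - 1)*(s + 1)^2*(s - 5)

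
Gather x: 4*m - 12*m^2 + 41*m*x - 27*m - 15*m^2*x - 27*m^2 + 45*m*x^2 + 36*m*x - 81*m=-39*m^2 + 45*m*x^2 - 104*m + x*(-15*m^2 + 77*m)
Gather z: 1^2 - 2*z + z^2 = z^2 - 2*z + 1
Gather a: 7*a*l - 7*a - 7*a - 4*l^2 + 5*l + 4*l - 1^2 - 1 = a*(7*l - 14) - 4*l^2 + 9*l - 2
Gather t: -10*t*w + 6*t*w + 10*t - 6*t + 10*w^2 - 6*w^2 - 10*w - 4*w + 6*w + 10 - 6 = t*(4 - 4*w) + 4*w^2 - 8*w + 4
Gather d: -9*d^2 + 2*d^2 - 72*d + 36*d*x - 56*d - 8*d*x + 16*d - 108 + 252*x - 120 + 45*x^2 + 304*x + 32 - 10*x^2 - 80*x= -7*d^2 + d*(28*x - 112) + 35*x^2 + 476*x - 196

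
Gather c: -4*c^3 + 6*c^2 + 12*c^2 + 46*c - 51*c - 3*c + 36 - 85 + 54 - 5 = -4*c^3 + 18*c^2 - 8*c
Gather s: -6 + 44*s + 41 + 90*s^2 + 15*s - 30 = 90*s^2 + 59*s + 5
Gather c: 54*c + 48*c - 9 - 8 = 102*c - 17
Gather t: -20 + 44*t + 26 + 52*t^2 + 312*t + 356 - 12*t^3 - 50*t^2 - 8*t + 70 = -12*t^3 + 2*t^2 + 348*t + 432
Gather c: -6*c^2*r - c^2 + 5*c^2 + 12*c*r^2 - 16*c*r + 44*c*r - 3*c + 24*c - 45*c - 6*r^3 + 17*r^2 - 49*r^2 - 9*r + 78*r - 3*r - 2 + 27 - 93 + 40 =c^2*(4 - 6*r) + c*(12*r^2 + 28*r - 24) - 6*r^3 - 32*r^2 + 66*r - 28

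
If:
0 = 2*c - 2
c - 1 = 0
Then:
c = 1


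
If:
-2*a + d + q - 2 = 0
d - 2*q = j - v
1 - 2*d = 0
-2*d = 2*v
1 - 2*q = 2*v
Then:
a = -1/4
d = 1/2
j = -2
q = 1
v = -1/2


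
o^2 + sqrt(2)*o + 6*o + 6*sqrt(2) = (o + 6)*(o + sqrt(2))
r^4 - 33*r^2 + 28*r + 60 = (r - 5)*(r - 2)*(r + 1)*(r + 6)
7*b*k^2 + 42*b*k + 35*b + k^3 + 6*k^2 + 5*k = (7*b + k)*(k + 1)*(k + 5)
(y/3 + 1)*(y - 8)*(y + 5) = y^3/3 - 49*y/3 - 40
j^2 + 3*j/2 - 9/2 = (j - 3/2)*(j + 3)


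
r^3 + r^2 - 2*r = r*(r - 1)*(r + 2)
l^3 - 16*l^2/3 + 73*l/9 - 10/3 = (l - 3)*(l - 5/3)*(l - 2/3)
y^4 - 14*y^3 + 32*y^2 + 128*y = y*(y - 8)^2*(y + 2)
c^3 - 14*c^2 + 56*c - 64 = (c - 8)*(c - 4)*(c - 2)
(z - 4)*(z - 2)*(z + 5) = z^3 - z^2 - 22*z + 40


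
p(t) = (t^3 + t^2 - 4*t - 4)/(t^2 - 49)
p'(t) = -2*t*(t^3 + t^2 - 4*t - 4)/(t^2 - 49)^2 + (3*t^2 + 2*t - 4)/(t^2 - 49) = (t^4 - 143*t^2 - 90*t + 196)/(t^4 - 98*t^2 + 2401)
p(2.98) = -0.48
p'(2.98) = -0.78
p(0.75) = 0.12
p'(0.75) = 0.02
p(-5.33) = 5.13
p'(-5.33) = -6.08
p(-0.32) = 0.05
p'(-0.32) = 0.09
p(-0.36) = 0.05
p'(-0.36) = 0.09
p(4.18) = -2.21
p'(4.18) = -2.39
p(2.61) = -0.24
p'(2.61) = -0.54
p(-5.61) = 7.23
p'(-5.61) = -9.14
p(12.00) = 19.16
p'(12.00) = -0.08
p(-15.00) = -17.58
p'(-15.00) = 0.65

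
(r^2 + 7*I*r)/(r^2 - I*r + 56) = r/(r - 8*I)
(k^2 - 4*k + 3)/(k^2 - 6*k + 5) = (k - 3)/(k - 5)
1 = 1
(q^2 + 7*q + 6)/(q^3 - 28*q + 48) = (q + 1)/(q^2 - 6*q + 8)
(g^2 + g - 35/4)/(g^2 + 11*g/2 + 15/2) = (4*g^2 + 4*g - 35)/(2*(2*g^2 + 11*g + 15))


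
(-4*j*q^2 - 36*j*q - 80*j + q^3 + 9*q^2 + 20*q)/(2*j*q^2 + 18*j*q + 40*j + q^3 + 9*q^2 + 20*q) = (-4*j + q)/(2*j + q)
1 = 1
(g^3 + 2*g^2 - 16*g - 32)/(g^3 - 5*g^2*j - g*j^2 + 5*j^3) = (g^3 + 2*g^2 - 16*g - 32)/(g^3 - 5*g^2*j - g*j^2 + 5*j^3)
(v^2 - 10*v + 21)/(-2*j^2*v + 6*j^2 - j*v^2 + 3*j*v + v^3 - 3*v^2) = (v - 7)/(-2*j^2 - j*v + v^2)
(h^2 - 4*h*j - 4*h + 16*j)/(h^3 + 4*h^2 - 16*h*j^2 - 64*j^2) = (h - 4)/(h^2 + 4*h*j + 4*h + 16*j)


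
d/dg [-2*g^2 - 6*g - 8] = -4*g - 6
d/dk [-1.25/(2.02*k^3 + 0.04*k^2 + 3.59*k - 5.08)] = (7.575*k^2 + 0.1*k + 4.4875)/(2.02*k^3 + 0.04*k^2 + 3.59*k - 5.08)^2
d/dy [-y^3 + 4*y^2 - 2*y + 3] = -3*y^2 + 8*y - 2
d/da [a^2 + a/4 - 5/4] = 2*a + 1/4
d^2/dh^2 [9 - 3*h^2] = -6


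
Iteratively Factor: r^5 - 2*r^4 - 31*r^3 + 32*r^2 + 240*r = (r + 3)*(r^4 - 5*r^3 - 16*r^2 + 80*r) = (r + 3)*(r + 4)*(r^3 - 9*r^2 + 20*r) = r*(r + 3)*(r + 4)*(r^2 - 9*r + 20) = r*(r - 4)*(r + 3)*(r + 4)*(r - 5)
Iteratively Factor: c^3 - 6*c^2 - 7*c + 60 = (c - 4)*(c^2 - 2*c - 15) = (c - 4)*(c + 3)*(c - 5)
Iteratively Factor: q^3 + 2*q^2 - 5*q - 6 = (q + 3)*(q^2 - q - 2) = (q - 2)*(q + 3)*(q + 1)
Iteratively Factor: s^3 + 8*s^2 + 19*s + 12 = (s + 1)*(s^2 + 7*s + 12) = (s + 1)*(s + 3)*(s + 4)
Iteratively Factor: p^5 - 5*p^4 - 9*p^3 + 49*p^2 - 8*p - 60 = (p - 5)*(p^4 - 9*p^2 + 4*p + 12) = (p - 5)*(p + 1)*(p^3 - p^2 - 8*p + 12) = (p - 5)*(p - 2)*(p + 1)*(p^2 + p - 6) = (p - 5)*(p - 2)*(p + 1)*(p + 3)*(p - 2)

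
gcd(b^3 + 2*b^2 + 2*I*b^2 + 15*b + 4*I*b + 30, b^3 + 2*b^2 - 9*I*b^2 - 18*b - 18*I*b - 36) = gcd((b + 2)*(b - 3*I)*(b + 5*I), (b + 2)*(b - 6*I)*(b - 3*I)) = b^2 + b*(2 - 3*I) - 6*I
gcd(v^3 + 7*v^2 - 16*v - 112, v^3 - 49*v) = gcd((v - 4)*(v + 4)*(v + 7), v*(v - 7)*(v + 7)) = v + 7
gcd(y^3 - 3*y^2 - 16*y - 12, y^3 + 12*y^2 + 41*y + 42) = y + 2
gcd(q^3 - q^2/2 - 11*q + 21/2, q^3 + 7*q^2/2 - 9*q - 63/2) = q^2 + q/2 - 21/2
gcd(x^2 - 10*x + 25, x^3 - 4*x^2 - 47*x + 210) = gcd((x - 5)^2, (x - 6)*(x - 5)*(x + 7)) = x - 5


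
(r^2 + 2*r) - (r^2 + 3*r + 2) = -r - 2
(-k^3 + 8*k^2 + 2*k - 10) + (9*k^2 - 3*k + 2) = -k^3 + 17*k^2 - k - 8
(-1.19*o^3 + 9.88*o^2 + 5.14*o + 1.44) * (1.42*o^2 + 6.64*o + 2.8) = -1.6898*o^5 + 6.128*o^4 + 69.57*o^3 + 63.8384*o^2 + 23.9536*o + 4.032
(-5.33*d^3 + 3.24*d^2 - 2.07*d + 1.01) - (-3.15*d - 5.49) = -5.33*d^3 + 3.24*d^2 + 1.08*d + 6.5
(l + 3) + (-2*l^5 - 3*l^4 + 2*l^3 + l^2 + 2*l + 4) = -2*l^5 - 3*l^4 + 2*l^3 + l^2 + 3*l + 7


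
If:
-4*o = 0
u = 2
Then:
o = 0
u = 2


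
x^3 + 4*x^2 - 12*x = x*(x - 2)*(x + 6)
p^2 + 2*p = p*(p + 2)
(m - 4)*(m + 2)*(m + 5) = m^3 + 3*m^2 - 18*m - 40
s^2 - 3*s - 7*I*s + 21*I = (s - 3)*(s - 7*I)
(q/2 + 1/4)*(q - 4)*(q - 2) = q^3/2 - 11*q^2/4 + 5*q/2 + 2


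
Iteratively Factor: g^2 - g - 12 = (g - 4)*(g + 3)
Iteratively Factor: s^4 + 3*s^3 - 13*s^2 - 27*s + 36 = (s + 4)*(s^3 - s^2 - 9*s + 9) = (s - 3)*(s + 4)*(s^2 + 2*s - 3) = (s - 3)*(s + 3)*(s + 4)*(s - 1)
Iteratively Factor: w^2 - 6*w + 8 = (w - 2)*(w - 4)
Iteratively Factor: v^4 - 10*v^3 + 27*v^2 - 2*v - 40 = (v + 1)*(v^3 - 11*v^2 + 38*v - 40) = (v - 2)*(v + 1)*(v^2 - 9*v + 20) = (v - 4)*(v - 2)*(v + 1)*(v - 5)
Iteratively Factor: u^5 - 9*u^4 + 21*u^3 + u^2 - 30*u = (u - 3)*(u^4 - 6*u^3 + 3*u^2 + 10*u) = (u - 3)*(u + 1)*(u^3 - 7*u^2 + 10*u) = (u - 3)*(u - 2)*(u + 1)*(u^2 - 5*u) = u*(u - 3)*(u - 2)*(u + 1)*(u - 5)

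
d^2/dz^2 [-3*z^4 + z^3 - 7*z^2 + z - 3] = -36*z^2 + 6*z - 14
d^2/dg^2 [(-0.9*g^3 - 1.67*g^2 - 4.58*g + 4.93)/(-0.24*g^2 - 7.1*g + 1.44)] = (5.55111512312578e-17*g^5 + 86.1963359999999*g^3 - 53.450496*g^2 - 29.709792*g - 399.872552)/(0.013824*g^6 + 1.22688*g^5 + 36.046368*g^4 + 343.18844*g^3 - 216.278208*g^2 + 44.16768*g - 2.985984)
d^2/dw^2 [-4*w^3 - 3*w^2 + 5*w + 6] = -24*w - 6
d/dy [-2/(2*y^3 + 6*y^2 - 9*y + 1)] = 6*(2*y^2 + 4*y - 3)/(2*y^3 + 6*y^2 - 9*y + 1)^2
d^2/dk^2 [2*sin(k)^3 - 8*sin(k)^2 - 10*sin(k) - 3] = -18*sin(k)^3 + 32*sin(k)^2 + 22*sin(k) - 16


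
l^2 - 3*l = l*(l - 3)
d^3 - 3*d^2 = d^2*(d - 3)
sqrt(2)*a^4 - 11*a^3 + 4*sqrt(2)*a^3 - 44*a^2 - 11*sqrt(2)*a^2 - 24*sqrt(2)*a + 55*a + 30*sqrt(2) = (a - 1)*(a + 5)*(a - 6*sqrt(2))*(sqrt(2)*a + 1)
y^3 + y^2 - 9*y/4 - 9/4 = (y - 3/2)*(y + 1)*(y + 3/2)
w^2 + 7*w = w*(w + 7)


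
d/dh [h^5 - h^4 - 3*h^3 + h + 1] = 5*h^4 - 4*h^3 - 9*h^2 + 1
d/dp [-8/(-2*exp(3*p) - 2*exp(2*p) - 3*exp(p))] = 8*(-6*exp(2*p) - 4*exp(p) - 3)*exp(-p)/(2*exp(2*p) + 2*exp(p) + 3)^2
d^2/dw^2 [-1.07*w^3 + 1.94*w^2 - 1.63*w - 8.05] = 3.88 - 6.42*w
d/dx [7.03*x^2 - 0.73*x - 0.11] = 14.06*x - 0.73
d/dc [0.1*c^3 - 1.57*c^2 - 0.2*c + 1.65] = 0.3*c^2 - 3.14*c - 0.2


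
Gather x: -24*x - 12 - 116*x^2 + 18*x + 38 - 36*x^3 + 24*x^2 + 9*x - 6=-36*x^3 - 92*x^2 + 3*x + 20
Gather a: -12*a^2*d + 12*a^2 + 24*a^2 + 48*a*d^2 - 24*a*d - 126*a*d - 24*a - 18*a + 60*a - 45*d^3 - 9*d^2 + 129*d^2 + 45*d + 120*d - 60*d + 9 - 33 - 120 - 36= a^2*(36 - 12*d) + a*(48*d^2 - 150*d + 18) - 45*d^3 + 120*d^2 + 105*d - 180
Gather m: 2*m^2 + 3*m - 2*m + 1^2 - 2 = 2*m^2 + m - 1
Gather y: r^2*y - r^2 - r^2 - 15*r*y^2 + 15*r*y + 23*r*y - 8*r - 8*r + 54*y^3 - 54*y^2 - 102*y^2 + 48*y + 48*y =-2*r^2 - 16*r + 54*y^3 + y^2*(-15*r - 156) + y*(r^2 + 38*r + 96)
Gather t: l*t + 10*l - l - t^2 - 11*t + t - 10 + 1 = 9*l - t^2 + t*(l - 10) - 9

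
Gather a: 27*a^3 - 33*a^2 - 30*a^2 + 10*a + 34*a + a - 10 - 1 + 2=27*a^3 - 63*a^2 + 45*a - 9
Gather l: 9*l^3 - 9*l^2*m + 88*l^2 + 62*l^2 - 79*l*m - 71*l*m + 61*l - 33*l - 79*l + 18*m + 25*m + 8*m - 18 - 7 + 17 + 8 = 9*l^3 + l^2*(150 - 9*m) + l*(-150*m - 51) + 51*m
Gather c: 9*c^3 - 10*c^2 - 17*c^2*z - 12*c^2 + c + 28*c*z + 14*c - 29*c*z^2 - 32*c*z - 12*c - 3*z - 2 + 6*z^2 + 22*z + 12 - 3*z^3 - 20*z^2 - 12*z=9*c^3 + c^2*(-17*z - 22) + c*(-29*z^2 - 4*z + 3) - 3*z^3 - 14*z^2 + 7*z + 10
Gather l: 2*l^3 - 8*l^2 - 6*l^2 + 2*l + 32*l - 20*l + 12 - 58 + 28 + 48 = 2*l^3 - 14*l^2 + 14*l + 30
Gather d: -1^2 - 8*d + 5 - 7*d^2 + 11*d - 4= -7*d^2 + 3*d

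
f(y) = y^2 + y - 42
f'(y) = 2*y + 1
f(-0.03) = -42.03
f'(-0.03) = 0.94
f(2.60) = -32.64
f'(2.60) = 6.20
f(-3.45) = -33.55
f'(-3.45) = -5.90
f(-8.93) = 28.81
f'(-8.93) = -16.86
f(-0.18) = -42.15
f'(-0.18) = 0.64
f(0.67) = -40.88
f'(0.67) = 2.34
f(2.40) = -33.84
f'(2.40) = 5.80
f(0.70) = -40.81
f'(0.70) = 2.40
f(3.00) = -30.00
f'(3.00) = 7.00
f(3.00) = -30.00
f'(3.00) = 7.00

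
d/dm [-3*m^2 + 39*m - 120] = 39 - 6*m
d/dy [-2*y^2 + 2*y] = 2 - 4*y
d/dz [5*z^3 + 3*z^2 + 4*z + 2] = 15*z^2 + 6*z + 4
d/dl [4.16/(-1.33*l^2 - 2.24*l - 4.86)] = (11.0656*l + 9.3184)/(1.33*l^2 + 2.24*l + 4.86)^2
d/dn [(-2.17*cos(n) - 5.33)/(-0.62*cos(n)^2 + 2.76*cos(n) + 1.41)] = (1.3454*cos(n)^2 + 6.6092*cos(n) - 11.6511)*sin(n)/(0.3844*cos(n)^4 - 3.4224*cos(n)^3 + 5.8692*cos(n)^2 + 7.7832*cos(n) + 1.9881)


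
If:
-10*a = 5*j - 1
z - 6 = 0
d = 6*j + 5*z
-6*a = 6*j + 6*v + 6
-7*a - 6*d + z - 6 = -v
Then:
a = 157/55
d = -168/55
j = -303/55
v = 91/55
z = 6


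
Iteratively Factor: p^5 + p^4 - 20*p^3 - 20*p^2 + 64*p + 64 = (p + 4)*(p^4 - 3*p^3 - 8*p^2 + 12*p + 16) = (p - 2)*(p + 4)*(p^3 - p^2 - 10*p - 8) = (p - 4)*(p - 2)*(p + 4)*(p^2 + 3*p + 2) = (p - 4)*(p - 2)*(p + 2)*(p + 4)*(p + 1)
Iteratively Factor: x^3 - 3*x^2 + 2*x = (x - 1)*(x^2 - 2*x) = (x - 2)*(x - 1)*(x)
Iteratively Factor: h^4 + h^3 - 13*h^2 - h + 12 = (h - 1)*(h^3 + 2*h^2 - 11*h - 12) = (h - 1)*(h + 1)*(h^2 + h - 12) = (h - 1)*(h + 1)*(h + 4)*(h - 3)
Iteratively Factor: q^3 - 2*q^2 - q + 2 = (q - 2)*(q^2 - 1) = (q - 2)*(q - 1)*(q + 1)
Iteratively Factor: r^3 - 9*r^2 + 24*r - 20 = (r - 2)*(r^2 - 7*r + 10) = (r - 5)*(r - 2)*(r - 2)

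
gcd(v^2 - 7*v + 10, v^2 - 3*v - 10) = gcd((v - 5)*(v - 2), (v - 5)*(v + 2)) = v - 5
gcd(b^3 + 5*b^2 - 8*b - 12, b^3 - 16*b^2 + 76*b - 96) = b - 2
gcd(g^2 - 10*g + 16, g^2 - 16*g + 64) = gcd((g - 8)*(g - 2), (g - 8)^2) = g - 8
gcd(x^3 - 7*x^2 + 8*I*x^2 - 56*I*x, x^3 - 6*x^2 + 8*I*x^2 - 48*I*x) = x^2 + 8*I*x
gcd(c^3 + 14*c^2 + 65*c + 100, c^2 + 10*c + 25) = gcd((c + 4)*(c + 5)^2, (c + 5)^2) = c^2 + 10*c + 25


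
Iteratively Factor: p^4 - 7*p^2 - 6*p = (p + 1)*(p^3 - p^2 - 6*p) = (p + 1)*(p + 2)*(p^2 - 3*p) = p*(p + 1)*(p + 2)*(p - 3)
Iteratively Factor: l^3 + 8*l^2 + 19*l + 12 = (l + 4)*(l^2 + 4*l + 3) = (l + 3)*(l + 4)*(l + 1)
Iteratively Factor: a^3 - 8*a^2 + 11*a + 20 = (a + 1)*(a^2 - 9*a + 20) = (a - 4)*(a + 1)*(a - 5)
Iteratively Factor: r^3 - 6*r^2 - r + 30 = (r - 3)*(r^2 - 3*r - 10) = (r - 5)*(r - 3)*(r + 2)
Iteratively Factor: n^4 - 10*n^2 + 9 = (n + 3)*(n^3 - 3*n^2 - n + 3) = (n - 1)*(n + 3)*(n^2 - 2*n - 3) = (n - 3)*(n - 1)*(n + 3)*(n + 1)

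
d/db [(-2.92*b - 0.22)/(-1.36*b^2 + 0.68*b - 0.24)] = (-3.9712*b^2 - 0.5984*b + 0.8504)/(1.8496*b^4 - 1.8496*b^3 + 1.1152*b^2 - 0.3264*b + 0.0576)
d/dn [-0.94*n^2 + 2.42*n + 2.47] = 2.42 - 1.88*n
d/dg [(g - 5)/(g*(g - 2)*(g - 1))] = 2*(-g^3 + 9*g^2 - 15*g + 5)/(g^2*(g^4 - 6*g^3 + 13*g^2 - 12*g + 4))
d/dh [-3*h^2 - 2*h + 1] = -6*h - 2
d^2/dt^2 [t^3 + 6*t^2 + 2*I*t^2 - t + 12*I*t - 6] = 6*t + 12 + 4*I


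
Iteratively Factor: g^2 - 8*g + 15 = (g - 5)*(g - 3)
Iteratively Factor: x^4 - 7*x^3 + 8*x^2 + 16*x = (x - 4)*(x^3 - 3*x^2 - 4*x) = x*(x - 4)*(x^2 - 3*x - 4) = x*(x - 4)*(x + 1)*(x - 4)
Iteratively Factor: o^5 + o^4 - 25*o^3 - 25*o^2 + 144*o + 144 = (o + 4)*(o^4 - 3*o^3 - 13*o^2 + 27*o + 36) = (o - 4)*(o + 4)*(o^3 + o^2 - 9*o - 9) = (o - 4)*(o - 3)*(o + 4)*(o^2 + 4*o + 3) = (o - 4)*(o - 3)*(o + 3)*(o + 4)*(o + 1)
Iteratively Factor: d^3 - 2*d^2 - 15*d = (d + 3)*(d^2 - 5*d) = d*(d + 3)*(d - 5)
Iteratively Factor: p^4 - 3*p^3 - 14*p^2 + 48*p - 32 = (p - 4)*(p^3 + p^2 - 10*p + 8) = (p - 4)*(p - 1)*(p^2 + 2*p - 8) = (p - 4)*(p - 1)*(p + 4)*(p - 2)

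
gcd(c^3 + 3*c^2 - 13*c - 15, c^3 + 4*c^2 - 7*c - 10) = c^2 + 6*c + 5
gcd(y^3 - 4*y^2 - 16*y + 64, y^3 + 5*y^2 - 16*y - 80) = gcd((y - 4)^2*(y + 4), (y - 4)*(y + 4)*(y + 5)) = y^2 - 16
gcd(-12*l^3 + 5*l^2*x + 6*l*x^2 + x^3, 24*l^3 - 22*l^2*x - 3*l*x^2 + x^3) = -4*l^2 + 3*l*x + x^2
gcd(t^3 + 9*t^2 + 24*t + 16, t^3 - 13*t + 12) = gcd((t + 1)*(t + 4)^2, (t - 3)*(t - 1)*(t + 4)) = t + 4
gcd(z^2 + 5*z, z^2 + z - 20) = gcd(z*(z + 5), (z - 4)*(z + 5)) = z + 5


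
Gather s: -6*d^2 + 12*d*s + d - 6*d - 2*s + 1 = -6*d^2 - 5*d + s*(12*d - 2) + 1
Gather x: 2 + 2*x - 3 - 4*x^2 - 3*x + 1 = -4*x^2 - x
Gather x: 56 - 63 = -7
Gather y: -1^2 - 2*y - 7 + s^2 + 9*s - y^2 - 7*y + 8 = s^2 + 9*s - y^2 - 9*y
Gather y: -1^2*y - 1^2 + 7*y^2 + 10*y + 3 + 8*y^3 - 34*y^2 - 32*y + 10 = 8*y^3 - 27*y^2 - 23*y + 12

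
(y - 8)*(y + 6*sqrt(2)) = y^2 - 8*y + 6*sqrt(2)*y - 48*sqrt(2)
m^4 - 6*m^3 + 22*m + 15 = (m - 5)*(m - 3)*(m + 1)^2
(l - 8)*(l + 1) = l^2 - 7*l - 8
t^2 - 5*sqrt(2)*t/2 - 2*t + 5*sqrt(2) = (t - 2)*(t - 5*sqrt(2)/2)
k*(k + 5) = k^2 + 5*k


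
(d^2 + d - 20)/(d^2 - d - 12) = (d + 5)/(d + 3)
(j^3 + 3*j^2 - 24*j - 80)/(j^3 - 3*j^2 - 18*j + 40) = (j + 4)/(j - 2)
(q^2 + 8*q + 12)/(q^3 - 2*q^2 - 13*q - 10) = (q + 6)/(q^2 - 4*q - 5)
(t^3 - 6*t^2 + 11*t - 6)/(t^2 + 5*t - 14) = (t^2 - 4*t + 3)/(t + 7)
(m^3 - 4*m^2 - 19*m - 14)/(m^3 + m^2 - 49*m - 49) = (m + 2)/(m + 7)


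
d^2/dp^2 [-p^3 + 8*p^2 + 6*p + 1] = 16 - 6*p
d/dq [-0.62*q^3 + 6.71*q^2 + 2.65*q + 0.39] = -1.86*q^2 + 13.42*q + 2.65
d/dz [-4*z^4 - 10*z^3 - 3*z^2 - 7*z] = -16*z^3 - 30*z^2 - 6*z - 7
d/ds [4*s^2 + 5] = 8*s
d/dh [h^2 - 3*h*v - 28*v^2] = 2*h - 3*v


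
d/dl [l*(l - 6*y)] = 2*l - 6*y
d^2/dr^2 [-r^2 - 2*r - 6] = -2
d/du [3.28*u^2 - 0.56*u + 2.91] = 6.56*u - 0.56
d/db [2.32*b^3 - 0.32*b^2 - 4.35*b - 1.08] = 6.96*b^2 - 0.64*b - 4.35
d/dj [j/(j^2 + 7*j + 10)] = (10 - j^2)/(j^4 + 14*j^3 + 69*j^2 + 140*j + 100)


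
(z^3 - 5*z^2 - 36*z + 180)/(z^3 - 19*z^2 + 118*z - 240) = (z + 6)/(z - 8)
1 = 1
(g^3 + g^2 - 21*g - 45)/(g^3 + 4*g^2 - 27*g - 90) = (g + 3)/(g + 6)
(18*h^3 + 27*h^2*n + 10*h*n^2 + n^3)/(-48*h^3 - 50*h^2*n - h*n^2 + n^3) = (-3*h - n)/(8*h - n)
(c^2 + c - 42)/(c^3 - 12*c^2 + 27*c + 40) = (c^2 + c - 42)/(c^3 - 12*c^2 + 27*c + 40)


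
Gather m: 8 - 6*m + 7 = 15 - 6*m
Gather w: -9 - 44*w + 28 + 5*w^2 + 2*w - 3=5*w^2 - 42*w + 16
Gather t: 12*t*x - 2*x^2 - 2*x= 12*t*x - 2*x^2 - 2*x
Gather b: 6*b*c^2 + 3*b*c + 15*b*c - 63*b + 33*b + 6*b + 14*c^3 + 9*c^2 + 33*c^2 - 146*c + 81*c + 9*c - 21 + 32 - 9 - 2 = b*(6*c^2 + 18*c - 24) + 14*c^3 + 42*c^2 - 56*c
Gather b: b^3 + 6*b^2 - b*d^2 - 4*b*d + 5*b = b^3 + 6*b^2 + b*(-d^2 - 4*d + 5)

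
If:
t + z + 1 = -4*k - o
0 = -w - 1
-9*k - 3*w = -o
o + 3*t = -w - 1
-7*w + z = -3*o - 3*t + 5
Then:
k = 3/8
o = 3/8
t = -1/8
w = -1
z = -11/4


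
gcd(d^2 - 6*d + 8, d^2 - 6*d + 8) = d^2 - 6*d + 8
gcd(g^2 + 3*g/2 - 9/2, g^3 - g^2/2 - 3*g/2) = g - 3/2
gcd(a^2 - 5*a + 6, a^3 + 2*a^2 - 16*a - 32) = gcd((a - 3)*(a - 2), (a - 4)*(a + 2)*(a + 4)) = 1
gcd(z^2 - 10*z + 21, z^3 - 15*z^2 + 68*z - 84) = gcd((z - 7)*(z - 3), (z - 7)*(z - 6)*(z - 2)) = z - 7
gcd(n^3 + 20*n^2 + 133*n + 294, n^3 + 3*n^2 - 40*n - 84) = n + 7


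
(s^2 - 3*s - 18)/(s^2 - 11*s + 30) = (s + 3)/(s - 5)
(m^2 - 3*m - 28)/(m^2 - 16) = (m - 7)/(m - 4)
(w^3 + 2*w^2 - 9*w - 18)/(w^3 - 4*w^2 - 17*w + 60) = (w^2 + 5*w + 6)/(w^2 - w - 20)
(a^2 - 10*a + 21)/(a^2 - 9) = (a - 7)/(a + 3)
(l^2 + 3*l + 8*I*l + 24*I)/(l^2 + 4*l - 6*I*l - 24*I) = (l^2 + l*(3 + 8*I) + 24*I)/(l^2 + l*(4 - 6*I) - 24*I)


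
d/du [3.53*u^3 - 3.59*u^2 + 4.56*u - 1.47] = 10.59*u^2 - 7.18*u + 4.56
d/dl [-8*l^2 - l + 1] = -16*l - 1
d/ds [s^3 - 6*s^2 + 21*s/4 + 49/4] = 3*s^2 - 12*s + 21/4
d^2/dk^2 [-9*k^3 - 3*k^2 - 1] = -54*k - 6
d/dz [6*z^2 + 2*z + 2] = 12*z + 2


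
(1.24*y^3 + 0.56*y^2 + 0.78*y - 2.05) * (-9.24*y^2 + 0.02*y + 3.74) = -11.4576*y^5 - 5.1496*y^4 - 2.5584*y^3 + 21.052*y^2 + 2.8762*y - 7.667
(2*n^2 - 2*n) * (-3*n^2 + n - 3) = -6*n^4 + 8*n^3 - 8*n^2 + 6*n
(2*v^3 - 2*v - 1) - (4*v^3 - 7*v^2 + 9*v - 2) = -2*v^3 + 7*v^2 - 11*v + 1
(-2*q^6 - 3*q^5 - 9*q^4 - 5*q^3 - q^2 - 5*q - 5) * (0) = 0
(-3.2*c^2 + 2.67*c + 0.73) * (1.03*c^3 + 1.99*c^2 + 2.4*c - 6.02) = -3.296*c^5 - 3.6179*c^4 - 1.6148*c^3 + 27.1247*c^2 - 14.3214*c - 4.3946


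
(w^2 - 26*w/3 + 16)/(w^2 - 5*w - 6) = (w - 8/3)/(w + 1)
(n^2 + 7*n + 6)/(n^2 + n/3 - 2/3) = 3*(n + 6)/(3*n - 2)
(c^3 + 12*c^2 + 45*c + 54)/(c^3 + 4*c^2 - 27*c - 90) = (c + 3)/(c - 5)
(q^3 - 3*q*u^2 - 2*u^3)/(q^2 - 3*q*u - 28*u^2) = (-q^3 + 3*q*u^2 + 2*u^3)/(-q^2 + 3*q*u + 28*u^2)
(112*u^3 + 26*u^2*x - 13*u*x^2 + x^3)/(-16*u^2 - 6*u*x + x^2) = -7*u + x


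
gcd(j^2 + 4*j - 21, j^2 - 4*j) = 1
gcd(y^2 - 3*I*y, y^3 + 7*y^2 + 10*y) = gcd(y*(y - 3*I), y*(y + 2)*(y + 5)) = y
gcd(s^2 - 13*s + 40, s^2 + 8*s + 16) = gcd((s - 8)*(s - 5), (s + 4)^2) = 1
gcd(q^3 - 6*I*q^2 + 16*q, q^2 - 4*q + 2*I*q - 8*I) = q + 2*I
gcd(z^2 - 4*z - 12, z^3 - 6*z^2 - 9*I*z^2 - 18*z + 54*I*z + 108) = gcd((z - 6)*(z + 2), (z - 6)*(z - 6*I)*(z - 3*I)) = z - 6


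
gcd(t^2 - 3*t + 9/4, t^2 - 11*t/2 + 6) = t - 3/2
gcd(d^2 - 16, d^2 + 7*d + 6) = 1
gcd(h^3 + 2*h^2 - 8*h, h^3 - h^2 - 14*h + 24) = h^2 + 2*h - 8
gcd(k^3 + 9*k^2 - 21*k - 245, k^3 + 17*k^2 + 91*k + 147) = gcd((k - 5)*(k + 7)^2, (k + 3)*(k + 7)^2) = k^2 + 14*k + 49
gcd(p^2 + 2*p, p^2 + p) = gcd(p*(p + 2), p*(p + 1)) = p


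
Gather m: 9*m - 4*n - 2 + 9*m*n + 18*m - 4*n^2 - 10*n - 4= m*(9*n + 27) - 4*n^2 - 14*n - 6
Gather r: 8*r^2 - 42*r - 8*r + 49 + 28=8*r^2 - 50*r + 77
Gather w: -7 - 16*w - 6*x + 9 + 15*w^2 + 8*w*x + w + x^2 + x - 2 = 15*w^2 + w*(8*x - 15) + x^2 - 5*x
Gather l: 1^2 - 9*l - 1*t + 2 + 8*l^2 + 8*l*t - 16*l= 8*l^2 + l*(8*t - 25) - t + 3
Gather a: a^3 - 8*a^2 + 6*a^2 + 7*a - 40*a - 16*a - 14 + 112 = a^3 - 2*a^2 - 49*a + 98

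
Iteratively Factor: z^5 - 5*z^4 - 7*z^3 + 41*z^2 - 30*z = (z)*(z^4 - 5*z^3 - 7*z^2 + 41*z - 30) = z*(z - 2)*(z^3 - 3*z^2 - 13*z + 15) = z*(z - 2)*(z + 3)*(z^2 - 6*z + 5) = z*(z - 2)*(z - 1)*(z + 3)*(z - 5)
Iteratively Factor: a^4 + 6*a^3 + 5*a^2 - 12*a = (a + 3)*(a^3 + 3*a^2 - 4*a) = a*(a + 3)*(a^2 + 3*a - 4) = a*(a + 3)*(a + 4)*(a - 1)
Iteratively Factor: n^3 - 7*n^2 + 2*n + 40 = (n + 2)*(n^2 - 9*n + 20) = (n - 4)*(n + 2)*(n - 5)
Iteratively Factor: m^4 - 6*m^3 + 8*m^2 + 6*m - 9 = (m - 1)*(m^3 - 5*m^2 + 3*m + 9) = (m - 3)*(m - 1)*(m^2 - 2*m - 3) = (m - 3)^2*(m - 1)*(m + 1)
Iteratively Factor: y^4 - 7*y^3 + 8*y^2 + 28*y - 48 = (y - 3)*(y^3 - 4*y^2 - 4*y + 16) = (y - 4)*(y - 3)*(y^2 - 4) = (y - 4)*(y - 3)*(y - 2)*(y + 2)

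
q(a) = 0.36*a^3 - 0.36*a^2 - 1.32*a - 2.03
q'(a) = 1.08*a^2 - 0.72*a - 1.32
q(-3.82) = -22.31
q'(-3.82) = 17.19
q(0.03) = -2.07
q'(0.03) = -1.34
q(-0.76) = -1.39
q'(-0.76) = -0.15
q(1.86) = -3.41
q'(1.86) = 1.08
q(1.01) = -3.36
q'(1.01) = -0.95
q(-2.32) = -5.40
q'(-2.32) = 6.16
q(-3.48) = -16.97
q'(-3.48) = 14.26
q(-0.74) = -1.40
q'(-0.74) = -0.20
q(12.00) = 552.37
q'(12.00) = 145.56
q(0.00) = -2.03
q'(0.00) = -1.32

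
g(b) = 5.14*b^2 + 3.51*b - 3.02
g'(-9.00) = -89.01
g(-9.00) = 381.73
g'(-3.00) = -27.33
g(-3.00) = 32.71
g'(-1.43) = -11.19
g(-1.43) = 2.47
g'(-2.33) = -20.44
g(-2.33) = 16.71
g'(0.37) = 7.31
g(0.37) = -1.02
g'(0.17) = 5.26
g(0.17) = -2.27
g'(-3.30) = -30.41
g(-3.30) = 41.37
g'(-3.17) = -29.08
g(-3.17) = 37.50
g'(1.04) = 14.20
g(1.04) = 6.19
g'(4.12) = 45.86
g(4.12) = 98.69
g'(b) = 10.28*b + 3.51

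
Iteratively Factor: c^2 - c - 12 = (c + 3)*(c - 4)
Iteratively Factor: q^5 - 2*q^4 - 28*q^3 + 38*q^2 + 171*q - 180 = (q - 1)*(q^4 - q^3 - 29*q^2 + 9*q + 180) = (q - 1)*(q + 3)*(q^3 - 4*q^2 - 17*q + 60) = (q - 5)*(q - 1)*(q + 3)*(q^2 + q - 12) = (q - 5)*(q - 3)*(q - 1)*(q + 3)*(q + 4)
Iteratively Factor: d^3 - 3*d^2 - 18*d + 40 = (d + 4)*(d^2 - 7*d + 10) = (d - 5)*(d + 4)*(d - 2)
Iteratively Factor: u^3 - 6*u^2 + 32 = (u + 2)*(u^2 - 8*u + 16) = (u - 4)*(u + 2)*(u - 4)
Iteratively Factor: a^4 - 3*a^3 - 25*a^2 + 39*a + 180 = (a + 3)*(a^3 - 6*a^2 - 7*a + 60) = (a - 4)*(a + 3)*(a^2 - 2*a - 15) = (a - 4)*(a + 3)^2*(a - 5)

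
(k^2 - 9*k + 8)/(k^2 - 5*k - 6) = (-k^2 + 9*k - 8)/(-k^2 + 5*k + 6)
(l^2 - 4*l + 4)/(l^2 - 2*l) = (l - 2)/l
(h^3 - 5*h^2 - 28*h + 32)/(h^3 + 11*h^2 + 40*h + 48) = (h^2 - 9*h + 8)/(h^2 + 7*h + 12)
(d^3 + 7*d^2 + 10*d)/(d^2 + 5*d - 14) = d*(d^2 + 7*d + 10)/(d^2 + 5*d - 14)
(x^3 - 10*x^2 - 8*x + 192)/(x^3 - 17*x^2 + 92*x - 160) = (x^2 - 2*x - 24)/(x^2 - 9*x + 20)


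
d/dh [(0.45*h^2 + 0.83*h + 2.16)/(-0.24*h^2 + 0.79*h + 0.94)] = (0.5547*h^2 + 1.8828*h - 0.9262)/(0.0576*h^4 - 0.3792*h^3 + 0.1729*h^2 + 1.4852*h + 0.8836)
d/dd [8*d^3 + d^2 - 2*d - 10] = 24*d^2 + 2*d - 2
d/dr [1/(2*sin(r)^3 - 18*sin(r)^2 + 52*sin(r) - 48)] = (-3*sin(r)^2 + 18*sin(r) - 26)*cos(r)/(2*(sin(r)^3 - 9*sin(r)^2 + 26*sin(r) - 24)^2)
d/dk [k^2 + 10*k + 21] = 2*k + 10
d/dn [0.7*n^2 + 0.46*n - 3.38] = 1.4*n + 0.46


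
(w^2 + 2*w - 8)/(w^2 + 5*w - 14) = (w + 4)/(w + 7)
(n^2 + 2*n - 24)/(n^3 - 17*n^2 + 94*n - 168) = (n + 6)/(n^2 - 13*n + 42)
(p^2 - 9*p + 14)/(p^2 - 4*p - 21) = (p - 2)/(p + 3)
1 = 1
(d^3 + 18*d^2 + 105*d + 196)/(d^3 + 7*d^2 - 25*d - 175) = (d^2 + 11*d + 28)/(d^2 - 25)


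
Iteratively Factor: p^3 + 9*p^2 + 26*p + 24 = (p + 3)*(p^2 + 6*p + 8) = (p + 2)*(p + 3)*(p + 4)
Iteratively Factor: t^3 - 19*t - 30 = (t - 5)*(t^2 + 5*t + 6) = (t - 5)*(t + 2)*(t + 3)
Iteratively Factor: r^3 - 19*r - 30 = (r + 3)*(r^2 - 3*r - 10) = (r + 2)*(r + 3)*(r - 5)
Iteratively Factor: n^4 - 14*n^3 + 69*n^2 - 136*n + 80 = (n - 5)*(n^3 - 9*n^2 + 24*n - 16) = (n - 5)*(n - 4)*(n^2 - 5*n + 4) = (n - 5)*(n - 4)*(n - 1)*(n - 4)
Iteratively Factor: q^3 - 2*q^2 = (q)*(q^2 - 2*q) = q^2*(q - 2)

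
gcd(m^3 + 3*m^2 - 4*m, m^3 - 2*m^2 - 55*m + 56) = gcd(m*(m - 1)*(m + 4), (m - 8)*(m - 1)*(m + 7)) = m - 1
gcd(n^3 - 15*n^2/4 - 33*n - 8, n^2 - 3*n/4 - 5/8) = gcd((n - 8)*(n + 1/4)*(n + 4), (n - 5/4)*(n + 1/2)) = 1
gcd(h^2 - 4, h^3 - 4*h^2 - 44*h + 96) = h - 2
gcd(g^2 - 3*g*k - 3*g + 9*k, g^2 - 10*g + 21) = g - 3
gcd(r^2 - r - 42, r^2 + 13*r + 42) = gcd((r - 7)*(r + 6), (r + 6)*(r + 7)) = r + 6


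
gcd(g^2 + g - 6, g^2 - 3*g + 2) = g - 2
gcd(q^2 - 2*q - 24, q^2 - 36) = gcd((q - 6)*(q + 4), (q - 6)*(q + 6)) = q - 6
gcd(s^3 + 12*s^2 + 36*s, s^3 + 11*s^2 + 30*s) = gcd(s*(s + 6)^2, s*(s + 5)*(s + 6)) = s^2 + 6*s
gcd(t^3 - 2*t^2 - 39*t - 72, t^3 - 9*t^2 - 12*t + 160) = t - 8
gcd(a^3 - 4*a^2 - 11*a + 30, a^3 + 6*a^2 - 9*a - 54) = a + 3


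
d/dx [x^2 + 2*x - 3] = 2*x + 2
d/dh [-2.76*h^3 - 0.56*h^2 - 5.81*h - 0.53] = -8.28*h^2 - 1.12*h - 5.81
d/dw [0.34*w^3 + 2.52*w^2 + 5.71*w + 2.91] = 1.02*w^2 + 5.04*w + 5.71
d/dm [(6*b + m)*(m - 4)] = 6*b + 2*m - 4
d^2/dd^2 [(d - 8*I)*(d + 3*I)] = 2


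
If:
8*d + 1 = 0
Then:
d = -1/8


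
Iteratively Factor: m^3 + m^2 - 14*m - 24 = (m - 4)*(m^2 + 5*m + 6) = (m - 4)*(m + 3)*(m + 2)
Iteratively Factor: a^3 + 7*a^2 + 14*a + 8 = (a + 1)*(a^2 + 6*a + 8) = (a + 1)*(a + 2)*(a + 4)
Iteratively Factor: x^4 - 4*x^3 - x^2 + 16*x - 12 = (x - 1)*(x^3 - 3*x^2 - 4*x + 12) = (x - 1)*(x + 2)*(x^2 - 5*x + 6) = (x - 2)*(x - 1)*(x + 2)*(x - 3)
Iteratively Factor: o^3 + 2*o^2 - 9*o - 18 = (o + 3)*(o^2 - o - 6) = (o - 3)*(o + 3)*(o + 2)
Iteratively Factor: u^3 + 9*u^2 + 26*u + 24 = (u + 3)*(u^2 + 6*u + 8) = (u + 3)*(u + 4)*(u + 2)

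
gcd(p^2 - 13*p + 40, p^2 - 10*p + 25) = p - 5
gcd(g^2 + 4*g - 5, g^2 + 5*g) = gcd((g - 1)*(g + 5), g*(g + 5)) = g + 5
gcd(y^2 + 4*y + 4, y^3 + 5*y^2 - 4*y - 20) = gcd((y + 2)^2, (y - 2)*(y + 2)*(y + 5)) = y + 2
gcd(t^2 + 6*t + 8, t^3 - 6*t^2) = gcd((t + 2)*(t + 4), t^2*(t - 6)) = 1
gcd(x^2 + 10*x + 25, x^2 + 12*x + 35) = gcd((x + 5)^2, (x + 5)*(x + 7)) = x + 5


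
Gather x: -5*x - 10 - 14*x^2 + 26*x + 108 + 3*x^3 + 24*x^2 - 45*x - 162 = 3*x^3 + 10*x^2 - 24*x - 64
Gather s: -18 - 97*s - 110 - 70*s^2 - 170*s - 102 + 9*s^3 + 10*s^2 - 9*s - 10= 9*s^3 - 60*s^2 - 276*s - 240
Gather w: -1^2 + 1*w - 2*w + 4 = 3 - w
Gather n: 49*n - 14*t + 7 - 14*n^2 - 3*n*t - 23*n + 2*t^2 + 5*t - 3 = -14*n^2 + n*(26 - 3*t) + 2*t^2 - 9*t + 4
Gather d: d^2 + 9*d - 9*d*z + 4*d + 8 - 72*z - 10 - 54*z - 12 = d^2 + d*(13 - 9*z) - 126*z - 14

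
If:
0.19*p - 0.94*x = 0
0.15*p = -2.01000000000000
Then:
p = -13.40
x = -2.71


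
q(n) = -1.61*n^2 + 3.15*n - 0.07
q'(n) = 3.15 - 3.22*n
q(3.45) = -8.37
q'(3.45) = -7.96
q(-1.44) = -7.94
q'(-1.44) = 7.79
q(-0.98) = -4.70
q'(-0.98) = 6.31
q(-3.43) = -29.82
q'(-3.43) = 14.19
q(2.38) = -1.69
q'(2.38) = -4.51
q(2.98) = -4.98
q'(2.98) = -6.45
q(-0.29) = -1.12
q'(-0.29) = 4.08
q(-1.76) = -10.60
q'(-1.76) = 8.82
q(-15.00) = -409.57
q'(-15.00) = 51.45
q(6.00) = -39.13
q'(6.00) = -16.17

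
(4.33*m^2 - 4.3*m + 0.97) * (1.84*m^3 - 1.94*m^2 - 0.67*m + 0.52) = 7.9672*m^5 - 16.3122*m^4 + 7.2257*m^3 + 3.2508*m^2 - 2.8859*m + 0.5044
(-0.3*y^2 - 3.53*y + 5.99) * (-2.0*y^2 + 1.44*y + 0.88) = 0.6*y^4 + 6.628*y^3 - 17.3272*y^2 + 5.5192*y + 5.2712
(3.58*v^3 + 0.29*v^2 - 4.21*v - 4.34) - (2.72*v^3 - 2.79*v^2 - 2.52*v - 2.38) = 0.86*v^3 + 3.08*v^2 - 1.69*v - 1.96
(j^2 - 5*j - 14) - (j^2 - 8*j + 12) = 3*j - 26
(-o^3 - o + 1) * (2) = -2*o^3 - 2*o + 2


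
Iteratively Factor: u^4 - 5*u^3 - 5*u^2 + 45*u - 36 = (u - 3)*(u^3 - 2*u^2 - 11*u + 12) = (u - 4)*(u - 3)*(u^2 + 2*u - 3) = (u - 4)*(u - 3)*(u - 1)*(u + 3)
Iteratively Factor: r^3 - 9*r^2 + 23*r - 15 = (r - 3)*(r^2 - 6*r + 5) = (r - 3)*(r - 1)*(r - 5)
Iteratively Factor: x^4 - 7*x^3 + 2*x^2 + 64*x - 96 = (x + 3)*(x^3 - 10*x^2 + 32*x - 32) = (x - 4)*(x + 3)*(x^2 - 6*x + 8) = (x - 4)^2*(x + 3)*(x - 2)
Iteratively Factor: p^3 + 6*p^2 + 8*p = (p + 2)*(p^2 + 4*p) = p*(p + 2)*(p + 4)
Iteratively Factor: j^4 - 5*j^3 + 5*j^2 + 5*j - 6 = (j - 3)*(j^3 - 2*j^2 - j + 2) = (j - 3)*(j + 1)*(j^2 - 3*j + 2) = (j - 3)*(j - 2)*(j + 1)*(j - 1)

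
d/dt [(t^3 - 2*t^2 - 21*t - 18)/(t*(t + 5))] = (t^4 + 10*t^3 + 11*t^2 + 36*t + 90)/(t^2*(t^2 + 10*t + 25))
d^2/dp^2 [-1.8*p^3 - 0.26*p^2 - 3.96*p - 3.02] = -10.8*p - 0.52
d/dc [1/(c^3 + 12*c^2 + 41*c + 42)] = (-3*c^2 - 24*c - 41)/(c^3 + 12*c^2 + 41*c + 42)^2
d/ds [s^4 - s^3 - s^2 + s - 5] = 4*s^3 - 3*s^2 - 2*s + 1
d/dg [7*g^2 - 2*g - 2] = 14*g - 2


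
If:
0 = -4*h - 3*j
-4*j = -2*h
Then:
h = 0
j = 0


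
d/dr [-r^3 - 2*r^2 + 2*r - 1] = -3*r^2 - 4*r + 2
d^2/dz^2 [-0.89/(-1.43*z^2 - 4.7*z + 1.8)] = (-3.639922*z^2 - 11.96338*z + 0.89*(2.86*z + 4.7)*(5.72*z + 9.4) + 4.58172)/(1.43*z^2 + 4.7*z - 1.8)^3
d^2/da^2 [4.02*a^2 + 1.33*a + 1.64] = 8.04000000000000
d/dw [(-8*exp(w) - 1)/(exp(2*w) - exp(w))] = (8*exp(2*w) + 2*exp(w) - 1)*exp(-w)/(exp(2*w) - 2*exp(w) + 1)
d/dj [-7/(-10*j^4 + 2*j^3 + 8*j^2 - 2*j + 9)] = 14*(-20*j^3 + 3*j^2 + 8*j - 1)/(-10*j^4 + 2*j^3 + 8*j^2 - 2*j + 9)^2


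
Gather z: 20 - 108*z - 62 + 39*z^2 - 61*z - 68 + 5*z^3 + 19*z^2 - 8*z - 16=5*z^3 + 58*z^2 - 177*z - 126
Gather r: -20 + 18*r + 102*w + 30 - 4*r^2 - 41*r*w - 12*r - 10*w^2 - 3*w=-4*r^2 + r*(6 - 41*w) - 10*w^2 + 99*w + 10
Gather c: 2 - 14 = -12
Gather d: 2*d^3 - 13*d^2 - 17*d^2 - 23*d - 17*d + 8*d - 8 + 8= 2*d^3 - 30*d^2 - 32*d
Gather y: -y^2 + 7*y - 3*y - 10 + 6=-y^2 + 4*y - 4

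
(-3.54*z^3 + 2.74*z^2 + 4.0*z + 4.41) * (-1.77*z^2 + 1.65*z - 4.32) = 6.2658*z^5 - 10.6908*z^4 + 12.7338*z^3 - 13.0425*z^2 - 10.0035*z - 19.0512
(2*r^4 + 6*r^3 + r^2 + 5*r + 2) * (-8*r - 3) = -16*r^5 - 54*r^4 - 26*r^3 - 43*r^2 - 31*r - 6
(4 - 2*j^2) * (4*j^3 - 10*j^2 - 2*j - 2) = -8*j^5 + 20*j^4 + 20*j^3 - 36*j^2 - 8*j - 8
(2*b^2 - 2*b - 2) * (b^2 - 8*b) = 2*b^4 - 18*b^3 + 14*b^2 + 16*b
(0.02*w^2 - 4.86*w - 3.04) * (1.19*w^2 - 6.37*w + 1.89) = 0.0238*w^4 - 5.9108*w^3 + 27.3784*w^2 + 10.1794*w - 5.7456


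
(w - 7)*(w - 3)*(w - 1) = w^3 - 11*w^2 + 31*w - 21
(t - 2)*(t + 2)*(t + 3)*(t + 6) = t^4 + 9*t^3 + 14*t^2 - 36*t - 72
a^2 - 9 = (a - 3)*(a + 3)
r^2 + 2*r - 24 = (r - 4)*(r + 6)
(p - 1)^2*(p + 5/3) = p^3 - p^2/3 - 7*p/3 + 5/3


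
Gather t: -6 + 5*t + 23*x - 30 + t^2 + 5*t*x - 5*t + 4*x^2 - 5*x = t^2 + 5*t*x + 4*x^2 + 18*x - 36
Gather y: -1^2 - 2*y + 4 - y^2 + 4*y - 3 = -y^2 + 2*y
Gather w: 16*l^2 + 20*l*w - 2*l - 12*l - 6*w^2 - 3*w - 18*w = 16*l^2 - 14*l - 6*w^2 + w*(20*l - 21)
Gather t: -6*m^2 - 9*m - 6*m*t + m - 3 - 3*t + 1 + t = -6*m^2 - 8*m + t*(-6*m - 2) - 2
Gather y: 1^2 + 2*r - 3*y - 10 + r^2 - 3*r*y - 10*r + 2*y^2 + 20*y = r^2 - 8*r + 2*y^2 + y*(17 - 3*r) - 9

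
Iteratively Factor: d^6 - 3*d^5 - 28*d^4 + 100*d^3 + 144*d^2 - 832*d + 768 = (d - 2)*(d^5 - d^4 - 30*d^3 + 40*d^2 + 224*d - 384) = (d - 2)*(d + 4)*(d^4 - 5*d^3 - 10*d^2 + 80*d - 96) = (d - 2)*(d + 4)^2*(d^3 - 9*d^2 + 26*d - 24) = (d - 4)*(d - 2)*(d + 4)^2*(d^2 - 5*d + 6) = (d - 4)*(d - 2)^2*(d + 4)^2*(d - 3)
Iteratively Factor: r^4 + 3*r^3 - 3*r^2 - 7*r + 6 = (r - 1)*(r^3 + 4*r^2 + r - 6) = (r - 1)^2*(r^2 + 5*r + 6) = (r - 1)^2*(r + 2)*(r + 3)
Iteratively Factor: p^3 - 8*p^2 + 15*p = (p - 5)*(p^2 - 3*p) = p*(p - 5)*(p - 3)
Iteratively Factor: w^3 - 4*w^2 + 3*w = (w - 1)*(w^2 - 3*w) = w*(w - 1)*(w - 3)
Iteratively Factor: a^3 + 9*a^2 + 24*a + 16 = (a + 1)*(a^2 + 8*a + 16) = (a + 1)*(a + 4)*(a + 4)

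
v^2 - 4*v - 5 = (v - 5)*(v + 1)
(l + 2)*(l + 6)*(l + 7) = l^3 + 15*l^2 + 68*l + 84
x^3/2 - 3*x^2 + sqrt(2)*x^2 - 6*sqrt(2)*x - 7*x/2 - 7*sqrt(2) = (x/2 + 1/2)*(x - 7)*(x + 2*sqrt(2))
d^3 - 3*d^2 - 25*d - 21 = (d - 7)*(d + 1)*(d + 3)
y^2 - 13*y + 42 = (y - 7)*(y - 6)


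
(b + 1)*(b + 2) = b^2 + 3*b + 2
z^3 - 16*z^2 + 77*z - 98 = (z - 7)^2*(z - 2)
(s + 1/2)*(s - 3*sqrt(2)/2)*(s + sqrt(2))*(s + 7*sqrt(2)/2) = s^4 + s^3/2 + 3*sqrt(2)*s^3 - 13*s^2/2 + 3*sqrt(2)*s^2/2 - 21*sqrt(2)*s/2 - 13*s/4 - 21*sqrt(2)/4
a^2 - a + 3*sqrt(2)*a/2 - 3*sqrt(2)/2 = (a - 1)*(a + 3*sqrt(2)/2)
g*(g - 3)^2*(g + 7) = g^4 + g^3 - 33*g^2 + 63*g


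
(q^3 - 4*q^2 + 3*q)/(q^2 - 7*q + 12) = q*(q - 1)/(q - 4)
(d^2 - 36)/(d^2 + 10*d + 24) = (d - 6)/(d + 4)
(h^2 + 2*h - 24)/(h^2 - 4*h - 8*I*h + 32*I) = (h + 6)/(h - 8*I)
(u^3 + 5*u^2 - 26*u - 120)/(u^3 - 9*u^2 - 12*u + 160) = (u + 6)/(u - 8)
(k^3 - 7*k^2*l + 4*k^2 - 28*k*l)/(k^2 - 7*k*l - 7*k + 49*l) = k*(k + 4)/(k - 7)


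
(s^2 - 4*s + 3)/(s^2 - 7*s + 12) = (s - 1)/(s - 4)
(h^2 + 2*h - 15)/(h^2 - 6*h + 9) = (h + 5)/(h - 3)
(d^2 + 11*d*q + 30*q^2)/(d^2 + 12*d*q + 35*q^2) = (d + 6*q)/(d + 7*q)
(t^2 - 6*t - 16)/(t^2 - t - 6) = (t - 8)/(t - 3)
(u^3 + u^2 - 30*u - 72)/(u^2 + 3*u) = u - 2 - 24/u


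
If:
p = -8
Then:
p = -8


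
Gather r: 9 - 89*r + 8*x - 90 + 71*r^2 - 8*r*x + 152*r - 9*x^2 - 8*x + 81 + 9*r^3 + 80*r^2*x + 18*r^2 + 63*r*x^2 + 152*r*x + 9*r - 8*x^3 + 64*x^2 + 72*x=9*r^3 + r^2*(80*x + 89) + r*(63*x^2 + 144*x + 72) - 8*x^3 + 55*x^2 + 72*x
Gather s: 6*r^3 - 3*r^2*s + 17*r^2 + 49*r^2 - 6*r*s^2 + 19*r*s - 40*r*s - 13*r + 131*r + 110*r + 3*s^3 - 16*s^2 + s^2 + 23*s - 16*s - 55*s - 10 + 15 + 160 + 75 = 6*r^3 + 66*r^2 + 228*r + 3*s^3 + s^2*(-6*r - 15) + s*(-3*r^2 - 21*r - 48) + 240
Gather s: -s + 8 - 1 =7 - s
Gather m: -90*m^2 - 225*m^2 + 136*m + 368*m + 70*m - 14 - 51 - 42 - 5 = -315*m^2 + 574*m - 112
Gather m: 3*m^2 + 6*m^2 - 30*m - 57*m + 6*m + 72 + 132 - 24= 9*m^2 - 81*m + 180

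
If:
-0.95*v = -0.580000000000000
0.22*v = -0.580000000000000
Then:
No Solution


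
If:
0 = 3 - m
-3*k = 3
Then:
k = -1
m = 3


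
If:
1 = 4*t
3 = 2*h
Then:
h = 3/2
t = 1/4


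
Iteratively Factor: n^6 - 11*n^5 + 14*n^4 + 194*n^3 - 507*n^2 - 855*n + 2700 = (n + 3)*(n^5 - 14*n^4 + 56*n^3 + 26*n^2 - 585*n + 900) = (n - 5)*(n + 3)*(n^4 - 9*n^3 + 11*n^2 + 81*n - 180) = (n - 5)*(n - 3)*(n + 3)*(n^3 - 6*n^2 - 7*n + 60) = (n - 5)*(n - 4)*(n - 3)*(n + 3)*(n^2 - 2*n - 15) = (n - 5)*(n - 4)*(n - 3)*(n + 3)^2*(n - 5)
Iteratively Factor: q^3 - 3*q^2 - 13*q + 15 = (q - 1)*(q^2 - 2*q - 15) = (q - 1)*(q + 3)*(q - 5)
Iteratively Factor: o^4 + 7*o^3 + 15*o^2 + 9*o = (o + 1)*(o^3 + 6*o^2 + 9*o) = o*(o + 1)*(o^2 + 6*o + 9) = o*(o + 1)*(o + 3)*(o + 3)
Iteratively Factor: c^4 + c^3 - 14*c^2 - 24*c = (c + 2)*(c^3 - c^2 - 12*c) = c*(c + 2)*(c^2 - c - 12) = c*(c - 4)*(c + 2)*(c + 3)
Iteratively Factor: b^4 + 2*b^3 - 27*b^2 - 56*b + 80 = (b - 5)*(b^3 + 7*b^2 + 8*b - 16) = (b - 5)*(b - 1)*(b^2 + 8*b + 16) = (b - 5)*(b - 1)*(b + 4)*(b + 4)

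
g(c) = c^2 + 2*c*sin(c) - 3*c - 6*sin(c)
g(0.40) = -3.06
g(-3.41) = 18.46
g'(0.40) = -6.21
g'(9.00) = 4.89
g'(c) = 2*c*cos(c) + 2*c + 2*sin(c) - 6*cos(c) - 3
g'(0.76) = -3.35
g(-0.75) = 7.92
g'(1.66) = 2.55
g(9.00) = 58.95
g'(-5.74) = -28.41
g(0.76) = -4.79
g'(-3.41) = 3.07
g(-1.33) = 14.17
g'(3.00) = 3.28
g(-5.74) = 41.13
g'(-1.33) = -9.67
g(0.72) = -4.65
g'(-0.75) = -11.35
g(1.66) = -4.89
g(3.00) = 0.00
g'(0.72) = -3.67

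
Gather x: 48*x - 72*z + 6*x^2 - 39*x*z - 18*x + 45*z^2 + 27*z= 6*x^2 + x*(30 - 39*z) + 45*z^2 - 45*z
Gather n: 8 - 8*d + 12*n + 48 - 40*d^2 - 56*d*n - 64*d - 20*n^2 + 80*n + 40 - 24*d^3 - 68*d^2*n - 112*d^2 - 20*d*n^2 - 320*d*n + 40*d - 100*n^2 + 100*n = -24*d^3 - 152*d^2 - 32*d + n^2*(-20*d - 120) + n*(-68*d^2 - 376*d + 192) + 96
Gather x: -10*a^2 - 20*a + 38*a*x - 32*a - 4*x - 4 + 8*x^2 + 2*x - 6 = -10*a^2 - 52*a + 8*x^2 + x*(38*a - 2) - 10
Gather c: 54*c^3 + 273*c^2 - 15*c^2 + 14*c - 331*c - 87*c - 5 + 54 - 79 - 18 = 54*c^3 + 258*c^2 - 404*c - 48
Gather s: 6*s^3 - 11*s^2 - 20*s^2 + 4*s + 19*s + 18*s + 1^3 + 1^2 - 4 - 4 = 6*s^3 - 31*s^2 + 41*s - 6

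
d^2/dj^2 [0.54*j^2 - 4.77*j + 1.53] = 1.08000000000000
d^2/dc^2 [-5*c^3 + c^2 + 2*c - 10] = 2 - 30*c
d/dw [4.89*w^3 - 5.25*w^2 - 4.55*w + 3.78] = 14.67*w^2 - 10.5*w - 4.55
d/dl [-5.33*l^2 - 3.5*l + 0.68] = -10.66*l - 3.5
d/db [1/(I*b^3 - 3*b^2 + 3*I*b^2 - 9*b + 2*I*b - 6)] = (-3*I*b^2 + 6*b - 6*I*b + 9 - 2*I)/(I*b^3 - 3*b^2 + 3*I*b^2 - 9*b + 2*I*b - 6)^2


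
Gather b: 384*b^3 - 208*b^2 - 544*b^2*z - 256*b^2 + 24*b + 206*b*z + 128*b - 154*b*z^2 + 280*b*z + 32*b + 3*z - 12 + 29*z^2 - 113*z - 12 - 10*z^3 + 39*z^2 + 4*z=384*b^3 + b^2*(-544*z - 464) + b*(-154*z^2 + 486*z + 184) - 10*z^3 + 68*z^2 - 106*z - 24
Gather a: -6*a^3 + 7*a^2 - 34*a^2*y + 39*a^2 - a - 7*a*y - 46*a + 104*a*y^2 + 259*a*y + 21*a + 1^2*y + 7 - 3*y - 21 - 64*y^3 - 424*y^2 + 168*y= -6*a^3 + a^2*(46 - 34*y) + a*(104*y^2 + 252*y - 26) - 64*y^3 - 424*y^2 + 166*y - 14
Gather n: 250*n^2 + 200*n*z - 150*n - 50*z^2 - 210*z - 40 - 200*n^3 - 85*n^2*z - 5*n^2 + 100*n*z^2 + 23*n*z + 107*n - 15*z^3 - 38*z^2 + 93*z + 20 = -200*n^3 + n^2*(245 - 85*z) + n*(100*z^2 + 223*z - 43) - 15*z^3 - 88*z^2 - 117*z - 20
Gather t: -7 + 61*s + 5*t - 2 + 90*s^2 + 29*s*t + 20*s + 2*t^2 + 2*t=90*s^2 + 81*s + 2*t^2 + t*(29*s + 7) - 9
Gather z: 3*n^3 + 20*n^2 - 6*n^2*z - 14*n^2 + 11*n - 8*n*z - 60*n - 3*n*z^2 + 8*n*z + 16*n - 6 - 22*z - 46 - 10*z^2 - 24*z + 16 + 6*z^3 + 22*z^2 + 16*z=3*n^3 + 6*n^2 - 33*n + 6*z^3 + z^2*(12 - 3*n) + z*(-6*n^2 - 30) - 36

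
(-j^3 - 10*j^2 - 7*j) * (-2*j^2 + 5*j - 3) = 2*j^5 + 15*j^4 - 33*j^3 - 5*j^2 + 21*j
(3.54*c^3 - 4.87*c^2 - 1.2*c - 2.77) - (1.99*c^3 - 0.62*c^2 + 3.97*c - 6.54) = 1.55*c^3 - 4.25*c^2 - 5.17*c + 3.77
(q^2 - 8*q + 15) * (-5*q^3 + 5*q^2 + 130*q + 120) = -5*q^5 + 45*q^4 + 15*q^3 - 845*q^2 + 990*q + 1800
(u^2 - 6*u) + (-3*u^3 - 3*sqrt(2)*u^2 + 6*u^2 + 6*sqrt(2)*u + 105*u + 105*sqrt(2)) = -3*u^3 - 3*sqrt(2)*u^2 + 7*u^2 + 6*sqrt(2)*u + 99*u + 105*sqrt(2)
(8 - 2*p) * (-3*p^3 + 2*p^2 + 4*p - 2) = 6*p^4 - 28*p^3 + 8*p^2 + 36*p - 16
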